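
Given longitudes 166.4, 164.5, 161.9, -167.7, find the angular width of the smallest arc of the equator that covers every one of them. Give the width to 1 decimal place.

Sort the longitudes: -167.7°, +161.9°, +164.5°, +166.4°.
Eastward gaps between consecutive values (wrapping around): 329.6°, 2.6°, 1.9°, 25.9°.
Largest gap = 329.6° ⇒ minimal covering band is its complement: 360° − 329.6° = 30.4°.
Band runs from +161.9° eastward to -167.7°, crossing the antimeridian.

30.4°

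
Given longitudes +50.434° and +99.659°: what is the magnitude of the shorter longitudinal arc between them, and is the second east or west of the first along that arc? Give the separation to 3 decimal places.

Raw difference: 99.659 − 50.434 = 49.225°.
Normalise into (−180°, 180°]: 49.225° stays 49.225°.
Positive ⇒ the second point lies to the east; separation 49.225°.

49.225° east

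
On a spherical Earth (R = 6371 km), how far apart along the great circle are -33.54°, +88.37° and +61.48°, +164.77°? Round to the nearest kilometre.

12573 km

Δλ = 164.77 − 88.37 = 76.40°.
Δφ = 61.48 − -33.54 = 95.02°.
a = sin²(Δφ/2) + cos φ₁ · cos φ₂ · sin²(Δλ/2) = 0.695946.
c = 2·atan2(√a, √(1−a)) = 1.97348 rad → d = 6371·c ≈ 12573.06 km.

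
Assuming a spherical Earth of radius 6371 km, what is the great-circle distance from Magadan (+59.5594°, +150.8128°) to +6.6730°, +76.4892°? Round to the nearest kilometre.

Δλ = 76.4892 − 150.8128 = -74.3236°.
Δφ = 6.6730 − 59.5594 = -52.8864°.
a = sin²(Δφ/2) + cos φ₁ · cos φ₂ · sin²(Δλ/2) = 0.381923.
c = 2·atan2(√a, √(1−a)) = 1.33239 rad → d = 6371·c ≈ 8488.65 km.

8489 km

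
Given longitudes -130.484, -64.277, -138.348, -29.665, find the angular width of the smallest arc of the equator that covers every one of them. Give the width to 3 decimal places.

Sort the longitudes: -138.348°, -130.484°, -64.277°, -29.665°.
Eastward gaps between consecutive values (wrapping around): 7.864°, 66.207°, 34.612°, 251.317°.
Largest gap = 251.317° ⇒ minimal covering band is its complement: 360° − 251.317° = 108.683°.
Band runs from -138.348° eastward to -29.665°.

108.683°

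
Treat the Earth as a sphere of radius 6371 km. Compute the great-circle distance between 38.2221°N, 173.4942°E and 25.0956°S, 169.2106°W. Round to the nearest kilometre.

Δλ = -169.2106 − 173.4942 = -342.7048°; wrapped into (−180°, 180°]: 17.2952°.
Δφ = -25.0956 − 38.2221 = -63.3177°.
a = sin²(Δφ/2) + cos φ₁ · cos φ₂ · sin²(Δλ/2) = 0.291563.
c = 2·atan2(√a, √(1−a)) = 1.14079 rad → d = 6371·c ≈ 7267.98 km.

7268 km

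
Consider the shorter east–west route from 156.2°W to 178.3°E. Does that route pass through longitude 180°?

Naïve |178.3 − -156.2| = 334.5° > 180°, so the shorter arc goes the other way round — across 180°.
Signed shortest Δλ = ((178.3 − -156.2 + 180) mod 360) − 180 = -25.5°.
Going west by 25.5° from -156.2° passes through 180° before reaching +178.3°.

Yes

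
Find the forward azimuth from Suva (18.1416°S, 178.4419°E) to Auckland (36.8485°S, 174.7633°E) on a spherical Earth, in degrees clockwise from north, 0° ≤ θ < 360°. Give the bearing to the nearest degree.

189°

Δλ = 174.7633 − 178.4419 = -3.6786°.
θ = atan2( sin Δλ · cos φ₂ , cos φ₁ · sin φ₂ − sin φ₁ · cos φ₂ · cos Δλ )
  = atan2(-0.05134, -0.32124) = -170.920° → normalised to [0°, 360°): 189.080°.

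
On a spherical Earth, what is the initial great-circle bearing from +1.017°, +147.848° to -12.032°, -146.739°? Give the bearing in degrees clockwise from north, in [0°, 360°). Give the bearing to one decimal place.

Δλ = -146.739 − 147.848 = -294.587°; wrapped into (−180°, 180°]: 65.413°.
θ = atan2( sin Δλ · cos φ₂ , cos φ₁ · sin φ₂ − sin φ₁ · cos φ₂ · cos Δλ )
  = atan2(0.88935, -0.21565) = 103.630° → normalised to [0°, 360°): 103.630°.

103.6°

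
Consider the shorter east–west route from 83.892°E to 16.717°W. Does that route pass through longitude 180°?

No

Signed shortest Δλ = ((-16.717 − 83.892 + 180) mod 360) − 180 = -100.609°.
Going west by 100.609° from +83.892° reaches -16.717° without touching 180°.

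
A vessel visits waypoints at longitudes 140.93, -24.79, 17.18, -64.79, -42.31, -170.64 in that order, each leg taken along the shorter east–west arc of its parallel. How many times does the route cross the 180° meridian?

0

Leg 1: +140.93° → -24.79°, shortest Δλ = -165.72° (west) — does not cross 180°.
Leg 2: -24.79° → +17.18°, shortest Δλ = 41.97° (east) — does not cross 180°.
Leg 3: +17.18° → -64.79°, shortest Δλ = -81.97° (west) — does not cross 180°.
Leg 4: -64.79° → -42.31°, shortest Δλ = 22.48° (east) — does not cross 180°.
Leg 5: -42.31° → -170.64°, shortest Δλ = -128.33° (west) — does not cross 180°.
Total crossings: 0.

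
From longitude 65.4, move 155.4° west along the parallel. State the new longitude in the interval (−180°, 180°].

Start at +65.4°; shift −155.4° → -90.0°.
-90.0° already lies in (−180°, 180°].

-90.0°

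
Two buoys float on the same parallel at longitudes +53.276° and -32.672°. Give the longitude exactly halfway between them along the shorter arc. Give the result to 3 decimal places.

Signed shortest Δλ from +53.276° to -32.672° is -85.948°.
Midpoint longitude = +53.276° + (-85.948°)/2 = +53.276° − 42.974° = +10.302°.

+10.302°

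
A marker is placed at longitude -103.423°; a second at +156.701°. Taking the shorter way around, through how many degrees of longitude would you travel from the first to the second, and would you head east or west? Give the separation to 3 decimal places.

99.876° west

Raw difference: 156.701 − -103.423 = 260.124°.
Normalise into (−180°, 180°]: 260.124° − 360° = -99.876°.
Negative ⇒ the second point lies to the west; separation 99.876°.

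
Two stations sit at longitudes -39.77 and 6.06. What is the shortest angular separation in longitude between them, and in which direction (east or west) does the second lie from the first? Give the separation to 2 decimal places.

Raw difference: 6.06 − -39.77 = 45.83°.
Normalise into (−180°, 180°]: 45.83° stays 45.83°.
Positive ⇒ the second point lies to the east; separation 45.83°.

45.83° east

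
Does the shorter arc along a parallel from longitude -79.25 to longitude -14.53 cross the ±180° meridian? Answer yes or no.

Signed shortest Δλ = ((-14.53 − -79.25 + 180) mod 360) − 180 = 64.72°.
Going east by 64.72° from -79.25° reaches -14.53° without touching 180°.

No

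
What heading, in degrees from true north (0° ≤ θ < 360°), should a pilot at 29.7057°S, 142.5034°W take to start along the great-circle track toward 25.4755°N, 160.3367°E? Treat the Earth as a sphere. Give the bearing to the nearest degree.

309°

Δλ = 160.3367 − -142.5034 = 302.8401°; wrapped into (−180°, 180°]: -57.1599°.
θ = atan2( sin Δλ · cos φ₂ , cos φ₁ · sin φ₂ − sin φ₁ · cos φ₂ · cos Δλ )
  = atan2(-0.75850, 0.61620) = -50.910° → normalised to [0°, 360°): 309.090°.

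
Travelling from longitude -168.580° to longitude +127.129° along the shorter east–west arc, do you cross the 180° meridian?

Yes

Naïve |127.129 − -168.580| = 295.709° > 180°, so the shorter arc goes the other way round — across 180°.
Signed shortest Δλ = ((127.129 − -168.580 + 180) mod 360) − 180 = -64.291°.
Going west by 64.291° from -168.580° passes through 180° before reaching +127.129°.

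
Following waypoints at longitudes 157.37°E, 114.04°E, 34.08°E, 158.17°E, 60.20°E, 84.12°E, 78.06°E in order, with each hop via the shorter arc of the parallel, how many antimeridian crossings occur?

0

Leg 1: +157.37° → +114.04°, shortest Δλ = -43.33° (west) — does not cross 180°.
Leg 2: +114.04° → +34.08°, shortest Δλ = -79.96° (west) — does not cross 180°.
Leg 3: +34.08° → +158.17°, shortest Δλ = 124.09° (east) — does not cross 180°.
Leg 4: +158.17° → +60.20°, shortest Δλ = -97.97° (west) — does not cross 180°.
Leg 5: +60.20° → +84.12°, shortest Δλ = 23.92° (east) — does not cross 180°.
Leg 6: +84.12° → +78.06°, shortest Δλ = -6.06° (west) — does not cross 180°.
Total crossings: 0.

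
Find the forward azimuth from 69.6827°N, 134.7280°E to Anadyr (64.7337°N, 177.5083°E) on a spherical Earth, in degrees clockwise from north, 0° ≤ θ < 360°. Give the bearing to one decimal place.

Δλ = 177.5083 − 134.7280 = 42.7803°.
θ = atan2( sin Δλ · cos φ₂ , cos φ₁ · sin φ₂ − sin φ₁ · cos φ₂ · cos Δλ )
  = atan2(0.28990, 0.02022) = 86.011° → normalised to [0°, 360°): 86.011°.

86.0°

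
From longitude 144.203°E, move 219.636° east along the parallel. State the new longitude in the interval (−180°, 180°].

Start at +144.203°; shift +219.636° → +363.839°.
+363.839° lies outside (−180°, 180°]; subtract 360° → +3.839°.

3.839°E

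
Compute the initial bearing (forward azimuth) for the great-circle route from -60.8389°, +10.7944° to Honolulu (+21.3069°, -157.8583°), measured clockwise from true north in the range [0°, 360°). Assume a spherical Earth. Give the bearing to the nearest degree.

196°

Δλ = -157.8583 − 10.7944 = -168.6527°.
θ = atan2( sin Δλ · cos φ₂ , cos φ₁ · sin φ₂ − sin φ₁ · cos φ₂ · cos Δλ )
  = atan2(-0.18331, -0.62061) = -163.545° → normalised to [0°, 360°): 196.455°.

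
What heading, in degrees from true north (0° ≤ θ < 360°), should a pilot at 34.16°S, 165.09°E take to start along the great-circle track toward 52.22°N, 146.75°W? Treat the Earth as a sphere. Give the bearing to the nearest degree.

27°

Δλ = -146.75 − 165.09 = -311.84°; wrapped into (−180°, 180°]: 48.16°.
θ = atan2( sin Δλ · cos φ₂ , cos φ₁ · sin φ₂ − sin φ₁ · cos φ₂ · cos Δλ )
  = atan2(0.45642, 0.88347) = 27.322° → normalised to [0°, 360°): 27.322°.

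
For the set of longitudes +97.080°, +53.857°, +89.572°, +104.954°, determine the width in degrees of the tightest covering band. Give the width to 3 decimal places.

Sort the longitudes: +53.857°, +89.572°, +97.080°, +104.954°.
Eastward gaps between consecutive values (wrapping around): 35.715°, 7.508°, 7.874°, 308.903°.
Largest gap = 308.903° ⇒ minimal covering band is its complement: 360° − 308.903° = 51.097°.
Band runs from +53.857° eastward to +104.954°.

51.097°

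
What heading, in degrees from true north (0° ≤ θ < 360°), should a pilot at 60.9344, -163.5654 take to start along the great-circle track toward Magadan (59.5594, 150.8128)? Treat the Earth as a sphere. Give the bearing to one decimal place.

Δλ = 150.8128 − -163.5654 = 314.3782°; wrapped into (−180°, 180°]: -45.6218°.
θ = atan2( sin Δλ · cos φ₂ , cos φ₁ · sin φ₂ − sin φ₁ · cos φ₂ · cos Δλ )
  = atan2(-0.36212, 0.10913) = -73.230° → normalised to [0°, 360°): 286.770°.

286.8°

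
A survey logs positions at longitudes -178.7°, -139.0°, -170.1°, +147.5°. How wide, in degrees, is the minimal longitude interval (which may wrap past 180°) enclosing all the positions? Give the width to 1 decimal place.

73.5°

Sort the longitudes: -178.7°, -170.1°, -139.0°, +147.5°.
Eastward gaps between consecutive values (wrapping around): 8.6°, 31.1°, 286.5°, 33.8°.
Largest gap = 286.5° ⇒ minimal covering band is its complement: 360° − 286.5° = 73.5°.
Band runs from +147.5° eastward to -139.0°, crossing the antimeridian.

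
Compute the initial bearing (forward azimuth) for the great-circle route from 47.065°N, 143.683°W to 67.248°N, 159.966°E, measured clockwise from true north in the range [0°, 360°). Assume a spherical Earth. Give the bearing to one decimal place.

325.7°

Δλ = 159.966 − -143.683 = 303.649°; wrapped into (−180°, 180°]: -56.351°.
θ = atan2( sin Δλ · cos φ₂ , cos φ₁ · sin φ₂ − sin φ₁ · cos φ₂ · cos Δλ )
  = atan2(-0.32194, 0.47127) = -34.338° → normalised to [0°, 360°): 325.662°.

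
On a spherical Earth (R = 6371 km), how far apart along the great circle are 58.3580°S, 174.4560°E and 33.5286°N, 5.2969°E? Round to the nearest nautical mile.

9254 nmi

Δλ = 5.2969 − 174.4560 = -169.1591°.
Δφ = 33.5286 − -58.3580 = 91.8866°.
a = sin²(Δφ/2) + cos φ₁ · cos φ₂ · sin²(Δλ/2) = 0.949879.
c = 2·atan2(√a, √(1−a)) = 2.69001 rad → d = 6371·c ≈ 17138.05 km ≈ 9253.81 nmi.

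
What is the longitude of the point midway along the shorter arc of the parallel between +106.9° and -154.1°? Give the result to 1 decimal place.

Signed shortest Δλ from +106.9° to -154.1° is +99.0°.
Midpoint longitude = +106.9° + (+99.0°)/2 = +106.9° + 49.5° = +156.4°.
(The naïve average (+106.9 + -154.1)/2 = -23.6° is on the wrong side of the globe.)

+156.4°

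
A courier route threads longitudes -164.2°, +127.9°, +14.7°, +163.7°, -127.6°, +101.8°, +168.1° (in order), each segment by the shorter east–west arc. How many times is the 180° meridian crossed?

Leg 1: -164.2° → +127.9°, shortest Δλ = -67.9° (west) — crosses 180°.
Leg 2: +127.9° → +14.7°, shortest Δλ = -113.2° (west) — does not cross 180°.
Leg 3: +14.7° → +163.7°, shortest Δλ = 149.0° (east) — does not cross 180°.
Leg 4: +163.7° → -127.6°, shortest Δλ = 68.7° (east) — crosses 180°.
Leg 5: -127.6° → +101.8°, shortest Δλ = -130.6° (west) — crosses 180°.
Leg 6: +101.8° → +168.1°, shortest Δλ = 66.3° (east) — does not cross 180°.
Total crossings: 3.

3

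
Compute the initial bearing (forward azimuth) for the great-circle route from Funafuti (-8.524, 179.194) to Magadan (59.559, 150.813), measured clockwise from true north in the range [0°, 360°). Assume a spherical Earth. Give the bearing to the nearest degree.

Δλ = 150.813 − 179.194 = -28.381°.
θ = atan2( sin Δλ · cos φ₂ , cos φ₁ · sin φ₂ − sin φ₁ · cos φ₂ · cos Δλ )
  = atan2(-0.24083, 0.91870) = -14.689° → normalised to [0°, 360°): 345.311°.

345°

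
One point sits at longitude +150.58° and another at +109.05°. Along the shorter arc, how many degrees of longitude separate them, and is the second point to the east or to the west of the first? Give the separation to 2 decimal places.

Raw difference: 109.05 − 150.58 = -41.53°.
Normalise into (−180°, 180°]: -41.53° stays -41.53°.
Negative ⇒ the second point lies to the west; separation 41.53°.

41.53° west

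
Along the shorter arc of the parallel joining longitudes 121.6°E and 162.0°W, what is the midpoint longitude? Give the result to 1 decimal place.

Signed shortest Δλ from +121.6° to -162.0° is +76.4°.
Midpoint longitude = +121.6° + (+76.4°)/2 = +121.6° + 38.2° = +159.8°.
(The naïve average (+121.6 + -162.0)/2 = -20.2° is on the wrong side of the globe.)

159.8°E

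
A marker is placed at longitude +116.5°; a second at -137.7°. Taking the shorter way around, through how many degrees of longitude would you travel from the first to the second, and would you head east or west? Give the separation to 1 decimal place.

Raw difference: -137.7 − 116.5 = -254.2°.
Normalise into (−180°, 180°]: -254.2° + 360° = 105.8°.
Positive ⇒ the second point lies to the east; separation 105.8°.

105.8° east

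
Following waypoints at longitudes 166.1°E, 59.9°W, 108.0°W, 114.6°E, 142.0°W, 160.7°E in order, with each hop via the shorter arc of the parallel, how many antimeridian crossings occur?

Leg 1: +166.1° → -59.9°, shortest Δλ = 134.0° (east) — crosses 180°.
Leg 2: -59.9° → -108.0°, shortest Δλ = -48.1° (west) — does not cross 180°.
Leg 3: -108.0° → +114.6°, shortest Δλ = -137.4° (west) — crosses 180°.
Leg 4: +114.6° → -142.0°, shortest Δλ = 103.4° (east) — crosses 180°.
Leg 5: -142.0° → +160.7°, shortest Δλ = -57.3° (west) — crosses 180°.
Total crossings: 4.

4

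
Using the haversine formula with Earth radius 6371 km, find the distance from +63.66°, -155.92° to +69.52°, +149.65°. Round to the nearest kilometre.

2401 km

Δλ = 149.65 − -155.92 = 305.57°; wrapped into (−180°, 180°]: -54.43°.
Δφ = 69.52 − 63.66 = 5.86°.
a = sin²(Δφ/2) + cos φ₁ · cos φ₂ · sin²(Δλ/2) = 0.035082.
c = 2·atan2(√a, √(1−a)) = 0.37683 rad → d = 6371·c ≈ 2400.77 km.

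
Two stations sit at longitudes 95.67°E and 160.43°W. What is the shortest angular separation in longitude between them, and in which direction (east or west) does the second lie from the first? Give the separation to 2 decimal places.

103.90° east

Raw difference: -160.43 − 95.67 = -256.1°.
Normalise into (−180°, 180°]: -256.1° + 360° = 103.9°.
Positive ⇒ the second point lies to the east; separation 103.90°.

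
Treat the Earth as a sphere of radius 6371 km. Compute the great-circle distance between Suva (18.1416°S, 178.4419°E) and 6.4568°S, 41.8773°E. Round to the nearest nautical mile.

7841 nmi

Δλ = 41.8773 − 178.4419 = -136.5646°.
Δφ = -6.4568 − -18.1416 = 11.6848°.
a = sin²(Δφ/2) + cos φ₁ · cos φ₂ · sin²(Δλ/2) = 0.825331.
c = 2·atan2(√a, √(1−a)) = 2.27925 rad → d = 6371·c ≈ 14521.11 km ≈ 7840.77 nmi.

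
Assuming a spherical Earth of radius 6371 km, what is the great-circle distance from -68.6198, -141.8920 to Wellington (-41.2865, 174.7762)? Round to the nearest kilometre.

Δλ = 174.7762 − -141.8920 = 316.6682°; wrapped into (−180°, 180°]: -43.3318°.
Δφ = -41.2865 − -68.6198 = 27.3333°.
a = sin²(Δφ/2) + cos φ₁ · cos φ₂ · sin²(Δλ/2) = 0.093163.
c = 2·atan2(√a, √(1−a)) = 0.62035 rad → d = 6371·c ≈ 3952.26 km.

3952 km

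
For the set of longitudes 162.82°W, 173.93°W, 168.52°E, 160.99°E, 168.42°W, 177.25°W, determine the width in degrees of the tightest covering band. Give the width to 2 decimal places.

36.19°

Sort the longitudes: -177.25°, -173.93°, -168.42°, -162.82°, +160.99°, +168.52°.
Eastward gaps between consecutive values (wrapping around): 3.32°, 5.51°, 5.60°, 323.81°, 7.53°, 14.23°.
Largest gap = 323.81° ⇒ minimal covering band is its complement: 360° − 323.81° = 36.19°.
Band runs from +160.99° eastward to -162.82°, crossing the antimeridian.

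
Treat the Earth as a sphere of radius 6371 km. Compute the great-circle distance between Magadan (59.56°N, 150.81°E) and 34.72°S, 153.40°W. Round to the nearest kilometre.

11663 km

Δλ = -153.40 − 150.81 = -304.21°; wrapped into (−180°, 180°]: 55.79°.
Δφ = -34.72 − 59.56 = -94.28°.
a = sin²(Δφ/2) + cos φ₁ · cos φ₂ · sin²(Δλ/2) = 0.628465.
c = 2·atan2(√a, √(1−a)) = 1.83064 rad → d = 6371·c ≈ 11663.02 km.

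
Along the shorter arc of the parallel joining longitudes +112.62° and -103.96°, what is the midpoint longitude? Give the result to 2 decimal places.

Signed shortest Δλ from +112.62° to -103.96° is +143.42°.
Midpoint longitude = +112.62° + (+143.42°)/2 = +112.62° + 71.71° = +184.33°.
Normalise into (−180°, 180°]: -175.67°.
(The naïve average (+112.62 + -103.96)/2 = 4.33° is on the wrong side of the globe.)

-175.67°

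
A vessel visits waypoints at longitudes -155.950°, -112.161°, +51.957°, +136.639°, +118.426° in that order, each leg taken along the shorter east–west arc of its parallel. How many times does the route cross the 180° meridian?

Leg 1: -155.950° → -112.161°, shortest Δλ = 43.789° (east) — does not cross 180°.
Leg 2: -112.161° → +51.957°, shortest Δλ = 164.118° (east) — does not cross 180°.
Leg 3: +51.957° → +136.639°, shortest Δλ = 84.682° (east) — does not cross 180°.
Leg 4: +136.639° → +118.426°, shortest Δλ = -18.213° (west) — does not cross 180°.
Total crossings: 0.

0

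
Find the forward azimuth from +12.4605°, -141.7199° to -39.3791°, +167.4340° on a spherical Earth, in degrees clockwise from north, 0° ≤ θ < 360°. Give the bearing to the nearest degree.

220°

Δλ = 167.4340 − -141.7199 = 309.1539°; wrapped into (−180°, 180°]: -50.8461°.
θ = atan2( sin Δλ · cos φ₂ , cos φ₁ · sin φ₂ − sin φ₁ · cos φ₂ · cos Δλ )
  = atan2(-0.59940, -0.72481) = -140.410° → normalised to [0°, 360°): 219.590°.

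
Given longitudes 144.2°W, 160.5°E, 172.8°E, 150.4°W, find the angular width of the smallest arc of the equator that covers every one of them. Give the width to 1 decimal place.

Sort the longitudes: -150.4°, -144.2°, +160.5°, +172.8°.
Eastward gaps between consecutive values (wrapping around): 6.2°, 304.7°, 12.3°, 36.8°.
Largest gap = 304.7° ⇒ minimal covering band is its complement: 360° − 304.7° = 55.3°.
Band runs from +160.5° eastward to -144.2°, crossing the antimeridian.

55.3°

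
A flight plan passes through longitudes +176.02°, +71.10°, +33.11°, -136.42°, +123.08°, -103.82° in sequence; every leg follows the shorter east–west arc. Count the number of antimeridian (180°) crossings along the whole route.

Leg 1: +176.02° → +71.10°, shortest Δλ = -104.92° (west) — does not cross 180°.
Leg 2: +71.10° → +33.11°, shortest Δλ = -37.99° (west) — does not cross 180°.
Leg 3: +33.11° → -136.42°, shortest Δλ = -169.53° (west) — does not cross 180°.
Leg 4: -136.42° → +123.08°, shortest Δλ = -100.5° (west) — crosses 180°.
Leg 5: +123.08° → -103.82°, shortest Δλ = 133.1° (east) — crosses 180°.
Total crossings: 2.

2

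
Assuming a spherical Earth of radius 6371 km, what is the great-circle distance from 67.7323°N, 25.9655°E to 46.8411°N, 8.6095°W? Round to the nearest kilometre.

Δλ = -8.6095 − 25.9655 = -34.5750°.
Δφ = 46.8411 − 67.7323 = -20.8912°.
a = sin²(Δφ/2) + cos φ₁ · cos φ₂ · sin²(Δλ/2) = 0.055760.
c = 2·atan2(√a, √(1−a)) = 0.47677 rad → d = 6371·c ≈ 3037.52 km.

3038 km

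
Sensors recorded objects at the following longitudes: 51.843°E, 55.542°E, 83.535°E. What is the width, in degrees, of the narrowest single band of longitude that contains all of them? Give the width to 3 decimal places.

Sort the longitudes: +51.843°, +55.542°, +83.535°.
Eastward gaps between consecutive values (wrapping around): 3.699°, 27.993°, 328.308°.
Largest gap = 328.308° ⇒ minimal covering band is its complement: 360° − 328.308° = 31.692°.
Band runs from +51.843° eastward to +83.535°.

31.692°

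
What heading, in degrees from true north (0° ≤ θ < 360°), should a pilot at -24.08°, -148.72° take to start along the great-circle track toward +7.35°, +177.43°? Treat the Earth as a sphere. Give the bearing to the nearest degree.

309°

Δλ = 177.43 − -148.72 = 326.15°; wrapped into (−180°, 180°]: -33.85°.
θ = atan2( sin Δλ · cos φ₂ , cos φ₁ · sin φ₂ − sin φ₁ · cos φ₂ · cos Δλ )
  = atan2(-0.55244, 0.45287) = -50.657° → normalised to [0°, 360°): 309.343°.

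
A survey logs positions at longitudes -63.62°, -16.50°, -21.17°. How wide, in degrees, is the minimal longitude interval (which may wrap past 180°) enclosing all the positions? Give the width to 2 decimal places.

47.12°

Sort the longitudes: -63.62°, -21.17°, -16.50°.
Eastward gaps between consecutive values (wrapping around): 42.45°, 4.67°, 312.88°.
Largest gap = 312.88° ⇒ minimal covering band is its complement: 360° − 312.88° = 47.12°.
Band runs from -63.62° eastward to -16.50°.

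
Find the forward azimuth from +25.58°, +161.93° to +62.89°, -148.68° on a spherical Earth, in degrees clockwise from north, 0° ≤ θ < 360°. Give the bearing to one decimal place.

Δλ = -148.68 − 161.93 = -310.61°; wrapped into (−180°, 180°]: 49.39°.
θ = atan2( sin Δλ · cos φ₂ , cos φ₁ · sin φ₂ − sin φ₁ · cos φ₂ · cos Δλ )
  = atan2(0.34595, 0.67481) = 27.142° → normalised to [0°, 360°): 27.142°.

27.1°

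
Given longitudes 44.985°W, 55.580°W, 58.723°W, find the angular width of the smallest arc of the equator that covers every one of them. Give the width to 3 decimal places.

Sort the longitudes: -58.723°, -55.580°, -44.985°.
Eastward gaps between consecutive values (wrapping around): 3.143°, 10.595°, 346.262°.
Largest gap = 346.262° ⇒ minimal covering band is its complement: 360° − 346.262° = 13.738°.
Band runs from -58.723° eastward to -44.985°.

13.738°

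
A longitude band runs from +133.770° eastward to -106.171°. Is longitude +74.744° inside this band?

No

Band width going east from +133.770° to -106.171°: ((-106.171 − 133.770) mod 360) = 120.059°.
Offset of +74.744° east of the west edge: ((74.744 − 133.770) mod 360) = 300.974°.
300.974° > 120.059° ⇒ outside.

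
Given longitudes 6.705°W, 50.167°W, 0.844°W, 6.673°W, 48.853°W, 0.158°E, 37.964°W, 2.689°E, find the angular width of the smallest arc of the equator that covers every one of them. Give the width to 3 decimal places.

Sort the longitudes: -50.167°, -48.853°, -37.964°, -6.705°, -6.673°, -0.844°, +0.158°, +2.689°.
Eastward gaps between consecutive values (wrapping around): 1.314°, 10.889°, 31.259°, 0.032°, 5.829°, 1.002°, 2.531°, 307.144°.
Largest gap = 307.144° ⇒ minimal covering band is its complement: 360° − 307.144° = 52.856°.
Band runs from -50.167° eastward to +2.689°.

52.856°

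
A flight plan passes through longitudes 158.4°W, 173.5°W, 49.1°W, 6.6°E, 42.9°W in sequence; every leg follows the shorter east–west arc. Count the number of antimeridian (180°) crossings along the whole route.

Leg 1: -158.4° → -173.5°, shortest Δλ = -15.1° (west) — does not cross 180°.
Leg 2: -173.5° → -49.1°, shortest Δλ = 124.4° (east) — does not cross 180°.
Leg 3: -49.1° → +6.6°, shortest Δλ = 55.7° (east) — does not cross 180°.
Leg 4: +6.6° → -42.9°, shortest Δλ = -49.5° (west) — does not cross 180°.
Total crossings: 0.

0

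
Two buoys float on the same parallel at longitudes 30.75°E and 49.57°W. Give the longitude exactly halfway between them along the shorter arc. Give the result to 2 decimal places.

9.41°W

Signed shortest Δλ from +30.75° to -49.57° is -80.32°.
Midpoint longitude = +30.75° + (-80.32°)/2 = +30.75° − 40.16° = -9.41°.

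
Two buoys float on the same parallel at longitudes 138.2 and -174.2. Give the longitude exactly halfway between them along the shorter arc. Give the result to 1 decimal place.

Signed shortest Δλ from +138.2° to -174.2° is +47.6°.
Midpoint longitude = +138.2° + (+47.6°)/2 = +138.2° + 23.8° = +162.0°.
(The naïve average (+138.2 + -174.2)/2 = -18.0° is on the wrong side of the globe.)

+162.0°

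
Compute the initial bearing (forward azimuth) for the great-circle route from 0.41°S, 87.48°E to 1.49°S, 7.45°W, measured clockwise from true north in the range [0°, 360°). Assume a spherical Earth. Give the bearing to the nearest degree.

Δλ = -7.45 − 87.48 = -94.93°.
θ = atan2( sin Δλ · cos φ₂ , cos φ₁ · sin φ₂ − sin φ₁ · cos φ₂ · cos Δλ )
  = atan2(-0.99596, -0.02662) = -91.531° → normalised to [0°, 360°): 268.469°.

268°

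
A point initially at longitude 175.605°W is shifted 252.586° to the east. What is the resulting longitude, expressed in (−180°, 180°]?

Start at -175.605°; shift +252.586° → +76.981°.
+76.981° already lies in (−180°, 180°].

76.981°E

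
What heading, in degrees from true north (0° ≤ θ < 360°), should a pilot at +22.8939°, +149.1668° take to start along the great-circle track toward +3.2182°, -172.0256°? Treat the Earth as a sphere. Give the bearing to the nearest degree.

112°

Δλ = -172.0256 − 149.1668 = -321.1924°; wrapped into (−180°, 180°]: 38.8076°.
θ = atan2( sin Δλ · cos φ₂ , cos φ₁ · sin φ₂ − sin φ₁ · cos φ₂ · cos Δλ )
  = atan2(0.62572, -0.25096) = 111.854° → normalised to [0°, 360°): 111.854°.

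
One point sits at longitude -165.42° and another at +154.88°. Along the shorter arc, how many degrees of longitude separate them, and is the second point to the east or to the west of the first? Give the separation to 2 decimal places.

39.70° west

Raw difference: 154.88 − -165.42 = 320.3°.
Normalise into (−180°, 180°]: 320.3° − 360° = -39.7°.
Negative ⇒ the second point lies to the west; separation 39.70°.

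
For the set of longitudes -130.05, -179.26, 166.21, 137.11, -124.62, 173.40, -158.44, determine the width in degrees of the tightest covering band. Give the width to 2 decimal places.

98.27°

Sort the longitudes: -179.26°, -158.44°, -130.05°, -124.62°, +137.11°, +166.21°, +173.40°.
Eastward gaps between consecutive values (wrapping around): 20.82°, 28.39°, 5.43°, 261.73°, 29.10°, 7.19°, 7.34°.
Largest gap = 261.73° ⇒ minimal covering band is its complement: 360° − 261.73° = 98.27°.
Band runs from +137.11° eastward to -124.62°, crossing the antimeridian.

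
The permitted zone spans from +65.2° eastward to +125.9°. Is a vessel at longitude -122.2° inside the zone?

Band width going east from +65.2° to +125.9°: ((125.9 − 65.2) mod 360) = 60.7°.
Offset of -122.2° east of the west edge: ((-122.2 − 65.2) mod 360) = 172.6°.
172.6° > 60.7° ⇒ outside.

No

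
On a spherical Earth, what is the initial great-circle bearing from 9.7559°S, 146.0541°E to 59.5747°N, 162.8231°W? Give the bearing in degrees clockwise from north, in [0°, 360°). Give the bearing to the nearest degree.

24°

Δλ = -162.8231 − 146.0541 = -308.8772°; wrapped into (−180°, 180°]: 51.1228°.
θ = atan2( sin Δλ · cos φ₂ , cos φ₁ · sin φ₂ − sin φ₁ · cos φ₂ · cos Δλ )
  = atan2(0.39424, 0.90368) = 23.570° → normalised to [0°, 360°): 23.570°.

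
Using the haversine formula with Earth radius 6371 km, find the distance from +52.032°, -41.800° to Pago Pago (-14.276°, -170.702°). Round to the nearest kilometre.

Δλ = -170.702 − -41.800 = -128.902°.
Δφ = -14.276 − 52.032 = -66.308°.
a = sin²(Δφ/2) + cos φ₁ · cos φ₂ · sin²(Δλ/2) = 0.784412.
c = 2·atan2(√a, √(1−a)) = 2.17587 rad → d = 6371·c ≈ 13862.48 km.

13862 km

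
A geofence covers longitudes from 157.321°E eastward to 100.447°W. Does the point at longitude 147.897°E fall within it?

Band width going east from +157.321° to -100.447°: ((-100.447 − 157.321) mod 360) = 102.232°.
Offset of +147.897° east of the west edge: ((147.897 − 157.321) mod 360) = 350.576°.
350.576° > 102.232° ⇒ outside.

No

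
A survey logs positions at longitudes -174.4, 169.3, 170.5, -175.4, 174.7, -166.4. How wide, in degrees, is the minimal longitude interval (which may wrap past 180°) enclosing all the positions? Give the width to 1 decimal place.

24.3°

Sort the longitudes: -175.4°, -174.4°, -166.4°, +169.3°, +170.5°, +174.7°.
Eastward gaps between consecutive values (wrapping around): 1.0°, 8.0°, 335.7°, 1.2°, 4.2°, 9.9°.
Largest gap = 335.7° ⇒ minimal covering band is its complement: 360° − 335.7° = 24.3°.
Band runs from +169.3° eastward to -166.4°, crossing the antimeridian.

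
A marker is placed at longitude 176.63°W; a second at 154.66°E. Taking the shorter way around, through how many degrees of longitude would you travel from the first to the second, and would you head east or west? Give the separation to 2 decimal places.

Raw difference: 154.66 − -176.63 = 331.29°.
Normalise into (−180°, 180°]: 331.29° − 360° = -28.71°.
Negative ⇒ the second point lies to the west; separation 28.71°.

28.71° west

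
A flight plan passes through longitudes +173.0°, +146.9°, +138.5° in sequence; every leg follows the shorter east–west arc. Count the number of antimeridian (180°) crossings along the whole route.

Leg 1: +173.0° → +146.9°, shortest Δλ = -26.1° (west) — does not cross 180°.
Leg 2: +146.9° → +138.5°, shortest Δλ = -8.4° (west) — does not cross 180°.
Total crossings: 0.

0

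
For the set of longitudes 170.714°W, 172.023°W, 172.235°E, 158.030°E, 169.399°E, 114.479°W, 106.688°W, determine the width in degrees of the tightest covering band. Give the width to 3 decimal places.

Sort the longitudes: -172.023°, -170.714°, -114.479°, -106.688°, +158.030°, +169.399°, +172.235°.
Eastward gaps between consecutive values (wrapping around): 1.309°, 56.235°, 7.791°, 264.718°, 11.369°, 2.836°, 15.742°.
Largest gap = 264.718° ⇒ minimal covering band is its complement: 360° − 264.718° = 95.282°.
Band runs from +158.030° eastward to -106.688°, crossing the antimeridian.

95.282°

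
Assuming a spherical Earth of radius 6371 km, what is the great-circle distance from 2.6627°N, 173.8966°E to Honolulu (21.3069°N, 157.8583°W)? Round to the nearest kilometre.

Δλ = -157.8583 − 173.8966 = -331.7549°; wrapped into (−180°, 180°]: 28.2451°.
Δφ = 21.3069 − 2.6627 = 18.6442°.
a = sin²(Δφ/2) + cos φ₁ · cos φ₂ · sin²(Δλ/2) = 0.081644.
c = 2·atan2(√a, √(1−a)) = 0.57955 rad → d = 6371·c ≈ 3692.28 km.

3692 km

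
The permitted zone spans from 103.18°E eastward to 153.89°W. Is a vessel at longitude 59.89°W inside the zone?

Band width going east from +103.18° to -153.89°: ((-153.89 − 103.18) mod 360) = 102.93°.
Offset of -59.89° east of the west edge: ((-59.89 − 103.18) mod 360) = 196.93°.
196.93° > 102.93° ⇒ outside.

No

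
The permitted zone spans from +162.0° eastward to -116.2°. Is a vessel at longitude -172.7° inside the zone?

Yes

Band width going east from +162.0° to -116.2°: ((-116.2 − 162.0) mod 360) = 81.8°.
Offset of -172.7° east of the west edge: ((-172.7 − 162.0) mod 360) = 25.3°.
25.3° ≤ 81.8° ⇒ inside.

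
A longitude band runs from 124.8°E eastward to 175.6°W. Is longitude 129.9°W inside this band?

Band width going east from +124.8° to -175.6°: ((-175.6 − 124.8) mod 360) = 59.6°.
Offset of -129.9° east of the west edge: ((-129.9 − 124.8) mod 360) = 105.3°.
105.3° > 59.6° ⇒ outside.

No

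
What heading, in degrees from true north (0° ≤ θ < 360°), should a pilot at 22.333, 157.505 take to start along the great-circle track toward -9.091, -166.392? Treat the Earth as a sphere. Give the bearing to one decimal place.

127.7°

Δλ = -166.392 − 157.505 = -323.897°; wrapped into (−180°, 180°]: 36.103°.
θ = atan2( sin Δλ · cos φ₂ , cos φ₁ · sin φ₂ − sin φ₁ · cos φ₂ · cos Δλ )
  = atan2(0.58184, -0.44931) = 127.676° → normalised to [0°, 360°): 127.676°.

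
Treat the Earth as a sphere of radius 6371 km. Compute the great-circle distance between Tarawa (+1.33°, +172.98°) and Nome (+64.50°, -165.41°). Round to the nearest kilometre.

Δλ = -165.41 − 172.98 = -338.39°; wrapped into (−180°, 180°]: 21.61°.
Δφ = 64.50 − 1.33 = 63.17°.
a = sin²(Δφ/2) + cos φ₁ · cos φ₂ · sin²(Δλ/2) = 0.289453.
c = 2·atan2(√a, √(1−a)) = 1.13615 rad → d = 6371·c ≈ 7238.39 km.

7238 km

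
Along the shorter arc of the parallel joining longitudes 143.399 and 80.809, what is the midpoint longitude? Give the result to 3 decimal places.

+112.104°

Signed shortest Δλ from +143.399° to +80.809° is -62.590°.
Midpoint longitude = +143.399° + (-62.590°)/2 = +143.399° − 31.295° = +112.104°.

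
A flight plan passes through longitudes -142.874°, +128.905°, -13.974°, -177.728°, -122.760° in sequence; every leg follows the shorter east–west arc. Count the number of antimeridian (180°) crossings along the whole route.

Leg 1: -142.874° → +128.905°, shortest Δλ = -88.221° (west) — crosses 180°.
Leg 2: +128.905° → -13.974°, shortest Δλ = -142.879° (west) — does not cross 180°.
Leg 3: -13.974° → -177.728°, shortest Δλ = -163.754° (west) — does not cross 180°.
Leg 4: -177.728° → -122.760°, shortest Δλ = 54.968° (east) — does not cross 180°.
Total crossings: 1.

1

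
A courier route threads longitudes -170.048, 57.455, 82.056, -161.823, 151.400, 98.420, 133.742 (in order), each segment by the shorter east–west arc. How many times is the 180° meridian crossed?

Leg 1: -170.048° → +57.455°, shortest Δλ = -132.497° (west) — crosses 180°.
Leg 2: +57.455° → +82.056°, shortest Δλ = 24.601° (east) — does not cross 180°.
Leg 3: +82.056° → -161.823°, shortest Δλ = 116.121° (east) — crosses 180°.
Leg 4: -161.823° → +151.400°, shortest Δλ = -46.777° (west) — crosses 180°.
Leg 5: +151.400° → +98.420°, shortest Δλ = -52.98° (west) — does not cross 180°.
Leg 6: +98.420° → +133.742°, shortest Δλ = 35.322° (east) — does not cross 180°.
Total crossings: 3.

3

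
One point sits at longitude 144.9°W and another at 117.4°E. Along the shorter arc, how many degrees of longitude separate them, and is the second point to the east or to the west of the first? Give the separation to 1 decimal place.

97.7° west

Raw difference: 117.4 − -144.9 = 262.3°.
Normalise into (−180°, 180°]: 262.3° − 360° = -97.7°.
Negative ⇒ the second point lies to the west; separation 97.7°.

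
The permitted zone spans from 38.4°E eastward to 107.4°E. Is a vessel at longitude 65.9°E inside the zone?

Band width going east from +38.4° to +107.4°: ((107.4 − 38.4) mod 360) = 69.0°.
Offset of +65.9° east of the west edge: ((65.9 − 38.4) mod 360) = 27.5°.
27.5° ≤ 69.0° ⇒ inside.

Yes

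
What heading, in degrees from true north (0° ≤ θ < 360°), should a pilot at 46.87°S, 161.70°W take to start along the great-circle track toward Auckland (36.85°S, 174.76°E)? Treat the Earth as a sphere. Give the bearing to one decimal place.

291.4°

Δλ = 174.76 − -161.70 = 336.46°; wrapped into (−180°, 180°]: -23.54°.
θ = atan2( sin Δλ · cos φ₂ , cos φ₁ · sin φ₂ − sin φ₁ · cos φ₂ · cos Δλ )
  = atan2(-0.31959, 0.12539) = -68.577° → normalised to [0°, 360°): 291.423°.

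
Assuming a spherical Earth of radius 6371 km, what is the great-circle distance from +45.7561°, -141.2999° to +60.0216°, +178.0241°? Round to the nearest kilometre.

3086 km

Δλ = 178.0241 − -141.2999 = 319.3240°; wrapped into (−180°, 180°]: -40.6760°.
Δφ = 60.0216 − 45.7561 = 14.2655°.
a = sin²(Δφ/2) + cos φ₁ · cos φ₂ · sin²(Δλ/2) = 0.057531.
c = 2·atan2(√a, √(1−a)) = 0.48444 rad → d = 6371·c ≈ 3086.34 km.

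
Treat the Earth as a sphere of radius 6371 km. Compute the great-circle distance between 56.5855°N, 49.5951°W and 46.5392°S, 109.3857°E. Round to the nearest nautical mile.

Δλ = 109.3857 − -49.5951 = 158.9808°.
Δφ = -46.5392 − 56.5855 = -103.1247°.
a = sin²(Δφ/2) + cos φ₁ · cos φ₂ · sin²(Δλ/2) = 0.979731.
c = 2·atan2(√a, √(1−a)) = 2.85588 rad → d = 6371·c ≈ 18194.83 km ≈ 9824.42 nmi.

9824 nmi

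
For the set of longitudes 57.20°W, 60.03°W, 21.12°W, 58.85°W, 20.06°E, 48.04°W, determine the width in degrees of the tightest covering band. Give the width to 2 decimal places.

Sort the longitudes: -60.03°, -58.85°, -57.20°, -48.04°, -21.12°, +20.06°.
Eastward gaps between consecutive values (wrapping around): 1.18°, 1.65°, 9.16°, 26.92°, 41.18°, 279.91°.
Largest gap = 279.91° ⇒ minimal covering band is its complement: 360° − 279.91° = 80.09°.
Band runs from -60.03° eastward to +20.06°.

80.09°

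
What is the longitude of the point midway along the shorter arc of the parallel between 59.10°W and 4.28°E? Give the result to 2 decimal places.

27.41°W

Signed shortest Δλ from -59.10° to +4.28° is +63.38°.
Midpoint longitude = -59.10° + (+63.38°)/2 = -59.10° + 31.69° = -27.41°.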